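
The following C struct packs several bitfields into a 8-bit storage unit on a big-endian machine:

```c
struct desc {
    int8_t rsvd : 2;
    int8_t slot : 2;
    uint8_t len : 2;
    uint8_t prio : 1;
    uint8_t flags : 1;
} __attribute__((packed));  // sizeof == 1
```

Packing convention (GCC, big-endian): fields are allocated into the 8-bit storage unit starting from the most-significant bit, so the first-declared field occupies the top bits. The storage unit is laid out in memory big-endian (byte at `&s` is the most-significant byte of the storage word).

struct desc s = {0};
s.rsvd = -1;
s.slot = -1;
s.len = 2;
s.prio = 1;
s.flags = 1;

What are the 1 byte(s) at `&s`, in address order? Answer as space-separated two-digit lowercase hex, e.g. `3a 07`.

fb

rsvd (2b) val=-1 bits=0x3 at bit 6: 0xc0
slot (2b) val=-1 bits=0x3 at bit 4: 0xf0
len (2b) val=2 bits=0x2 at bit 2: 0xf8
prio (1b) val=1 bits=0x1 at bit 1: 0xfa
flags (1b) val=1 bits=0x1 at bit 0: 0xfb
word = 0xfb → big-endian bytes:
  [0]=0xfb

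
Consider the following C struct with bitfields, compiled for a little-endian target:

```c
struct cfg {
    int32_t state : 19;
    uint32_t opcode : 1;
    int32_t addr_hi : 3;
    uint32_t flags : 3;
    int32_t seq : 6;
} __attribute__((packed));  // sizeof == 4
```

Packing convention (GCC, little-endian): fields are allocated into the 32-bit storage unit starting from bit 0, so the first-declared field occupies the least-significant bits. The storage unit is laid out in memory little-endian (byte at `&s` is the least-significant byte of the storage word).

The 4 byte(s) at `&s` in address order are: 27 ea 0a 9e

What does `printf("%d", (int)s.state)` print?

191015

[0]=0x27 [1]=0xea [2]=0x0a [3]=0x9e (little-endian) → word 0x9e0aea27
state [0+:19] = (word>>0) & 0x7ffff = 191015  ←
opcode [19+:1] = (word>>19) & 0x1 = 1
addr_hi [20+:3] = (word>>20) & 0x7 = 0
flags [23+:3] = (word>>23) & 0x7 = 4
seq [26+:6] = (word>>26) & 0x3f = 39
state signed 19b, MSB=0: value = 191015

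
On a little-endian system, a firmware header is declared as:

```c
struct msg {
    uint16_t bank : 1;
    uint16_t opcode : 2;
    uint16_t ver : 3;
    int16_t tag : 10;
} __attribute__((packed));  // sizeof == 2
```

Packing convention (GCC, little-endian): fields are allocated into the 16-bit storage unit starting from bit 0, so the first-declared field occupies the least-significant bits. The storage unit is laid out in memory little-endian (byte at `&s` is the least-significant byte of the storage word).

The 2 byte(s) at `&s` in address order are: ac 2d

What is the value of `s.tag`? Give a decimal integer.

[0]=0xac [1]=0x2d (little-endian) → word 0x2dac
bank:1 @ bit 0 → (0x2dac>>0)&0x1 = 0x0
opcode:2 @ bit 1 → (0x2dac>>1)&0x3 = 0x2
ver:3 @ bit 3 → (0x2dac>>3)&0x7 = 0x5
tag:10 @ bit 6 → (0x2dac>>6)&0x3ff = 0xb6  ←
tag signed 10b, MSB=0: value = 182

182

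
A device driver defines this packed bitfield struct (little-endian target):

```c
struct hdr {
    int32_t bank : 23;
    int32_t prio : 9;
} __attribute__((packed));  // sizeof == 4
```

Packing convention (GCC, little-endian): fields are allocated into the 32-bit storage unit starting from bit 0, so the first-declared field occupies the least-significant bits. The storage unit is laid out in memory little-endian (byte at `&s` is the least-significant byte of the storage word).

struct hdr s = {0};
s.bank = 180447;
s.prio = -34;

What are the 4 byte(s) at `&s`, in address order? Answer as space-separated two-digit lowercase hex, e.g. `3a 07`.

[0+:23] bank=180447 & 0x7fffff = 0x2c0df; word=0x0002c0df
[23+:9] prio=-34 & 0x1ff = 0x1de; word=0xef02c0df
word = 0xef02c0df → little-endian bytes:
  [0]=0xdf  [1]=0xc0  [2]=0x02  [3]=0xef

df c0 02 ef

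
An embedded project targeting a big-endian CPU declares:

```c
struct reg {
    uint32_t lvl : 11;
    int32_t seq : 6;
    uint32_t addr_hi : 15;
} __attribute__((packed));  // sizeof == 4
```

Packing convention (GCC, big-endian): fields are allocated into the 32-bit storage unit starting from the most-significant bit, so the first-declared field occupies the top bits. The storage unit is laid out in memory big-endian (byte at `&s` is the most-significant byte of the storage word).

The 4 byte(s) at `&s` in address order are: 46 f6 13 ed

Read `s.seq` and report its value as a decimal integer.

[0]=0x46 [1]=0xf6 [2]=0x13 [3]=0xed (big-endian) → word 0x46f613ed
lvl [21+:11] = (word>>21) & 0x7ff = 567
seq [15+:6] = (word>>15) & 0x3f = 44  ←
addr_hi [0+:15] = (word>>0) & 0x7fff = 5101
seq signed 6b, MSB=1: 44 - 64 = -20

-20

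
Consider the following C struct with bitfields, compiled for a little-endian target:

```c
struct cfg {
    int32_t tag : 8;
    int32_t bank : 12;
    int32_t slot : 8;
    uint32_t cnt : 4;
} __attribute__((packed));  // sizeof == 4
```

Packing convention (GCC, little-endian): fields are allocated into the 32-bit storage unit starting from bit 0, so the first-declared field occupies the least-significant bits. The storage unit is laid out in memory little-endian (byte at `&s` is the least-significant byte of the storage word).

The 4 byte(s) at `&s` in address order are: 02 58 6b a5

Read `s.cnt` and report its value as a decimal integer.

[0]=0x02 [1]=0x58 [2]=0x6b [3]=0xa5 (little-endian) → word 0xa56b5802
tag [0+:8] = (word>>0) & 0xff = 2
bank [8+:12] = (word>>8) & 0xfff = 2904
slot [20+:8] = (word>>20) & 0xff = 86
cnt [28+:4] = (word>>28) & 0xf = 10  ←

10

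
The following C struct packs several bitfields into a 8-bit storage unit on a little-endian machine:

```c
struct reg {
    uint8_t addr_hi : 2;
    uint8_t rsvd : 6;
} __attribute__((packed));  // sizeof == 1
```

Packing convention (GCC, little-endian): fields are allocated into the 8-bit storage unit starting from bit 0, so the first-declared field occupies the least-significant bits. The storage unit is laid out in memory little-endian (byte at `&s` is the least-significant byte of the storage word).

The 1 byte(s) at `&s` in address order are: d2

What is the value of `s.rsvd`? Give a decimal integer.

52

[0]=0xd2 (little-endian) → word 0xd2
addr_hi [0+:2] = (word>>0) & 0x3 = 2
rsvd [2+:6] = (word>>2) & 0x3f = 52  ←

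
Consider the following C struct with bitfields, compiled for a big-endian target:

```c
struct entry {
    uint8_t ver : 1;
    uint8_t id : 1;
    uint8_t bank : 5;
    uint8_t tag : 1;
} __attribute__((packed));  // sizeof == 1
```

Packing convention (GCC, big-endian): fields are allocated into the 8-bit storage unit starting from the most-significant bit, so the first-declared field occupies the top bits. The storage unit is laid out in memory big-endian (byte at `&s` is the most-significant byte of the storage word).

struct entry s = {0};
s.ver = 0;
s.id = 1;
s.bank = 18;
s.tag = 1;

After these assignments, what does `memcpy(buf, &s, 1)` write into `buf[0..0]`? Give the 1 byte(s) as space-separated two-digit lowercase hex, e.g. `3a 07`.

65

ver:1 = 0 → 0x0 << 7 → word 0x00
id:1 = 1 → 0x1 << 6 → word 0x40
bank:5 = 18 → 0x12 << 1 → word 0x64
tag:1 = 1 → 0x1 << 0 → word 0x65
word = 0x65 → big-endian bytes:
  [0]=0x65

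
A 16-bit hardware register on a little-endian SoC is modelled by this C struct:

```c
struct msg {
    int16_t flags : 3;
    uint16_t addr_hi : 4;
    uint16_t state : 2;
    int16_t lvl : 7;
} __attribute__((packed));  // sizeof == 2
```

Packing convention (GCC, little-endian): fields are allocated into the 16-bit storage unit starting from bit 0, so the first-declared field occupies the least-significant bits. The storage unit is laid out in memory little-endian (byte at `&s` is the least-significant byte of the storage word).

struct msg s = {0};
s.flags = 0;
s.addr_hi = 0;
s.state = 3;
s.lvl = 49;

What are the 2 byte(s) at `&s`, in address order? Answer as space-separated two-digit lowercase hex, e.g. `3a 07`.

flags:3 = 0 → 0x0 << 0 → word 0x0000
addr_hi:4 = 0 → 0x0 << 3 → word 0x0000
state:2 = 3 → 0x3 << 7 → word 0x0180
lvl:7 = 49 → 0x31 << 9 → word 0x6380
word = 0x6380 → little-endian bytes:
  [0]=0x80  [1]=0x63

80 63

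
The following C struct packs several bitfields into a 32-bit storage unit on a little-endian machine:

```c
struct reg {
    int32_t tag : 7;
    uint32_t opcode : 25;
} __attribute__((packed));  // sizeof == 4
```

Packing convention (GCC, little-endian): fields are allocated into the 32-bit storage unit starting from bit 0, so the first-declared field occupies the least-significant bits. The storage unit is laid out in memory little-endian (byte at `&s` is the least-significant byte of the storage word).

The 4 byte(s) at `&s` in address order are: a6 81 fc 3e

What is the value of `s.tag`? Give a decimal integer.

38

[0]=0xa6 [1]=0x81 [2]=0xfc [3]=0x3e (little-endian) → word 0x3efc81a6
tag:7 @ bit 0 → (0x3efc81a6>>0)&0x7f = 0x26  ←
opcode:25 @ bit 7 → (0x3efc81a6>>7)&0x1ffffff = 0x7df903
tag signed 7b, MSB=0: value = 38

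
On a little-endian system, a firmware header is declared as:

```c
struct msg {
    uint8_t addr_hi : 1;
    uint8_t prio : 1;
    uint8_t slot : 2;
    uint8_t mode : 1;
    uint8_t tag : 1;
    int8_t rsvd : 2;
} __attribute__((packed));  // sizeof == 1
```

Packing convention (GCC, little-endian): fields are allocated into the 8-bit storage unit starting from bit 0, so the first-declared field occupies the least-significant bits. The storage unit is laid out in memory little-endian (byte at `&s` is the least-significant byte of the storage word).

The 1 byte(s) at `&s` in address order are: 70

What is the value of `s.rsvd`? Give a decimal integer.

[0]=0x70 (little-endian) → word 0x70
addr_hi:1 @ bit 0 → (0x70>>0)&0x1 = 0x0
prio:1 @ bit 1 → (0x70>>1)&0x1 = 0x0
slot:2 @ bit 2 → (0x70>>2)&0x3 = 0x0
mode:1 @ bit 4 → (0x70>>4)&0x1 = 0x1
tag:1 @ bit 5 → (0x70>>5)&0x1 = 0x1
rsvd:2 @ bit 6 → (0x70>>6)&0x3 = 0x1  ←
rsvd signed 2b, MSB=0: value = 1

1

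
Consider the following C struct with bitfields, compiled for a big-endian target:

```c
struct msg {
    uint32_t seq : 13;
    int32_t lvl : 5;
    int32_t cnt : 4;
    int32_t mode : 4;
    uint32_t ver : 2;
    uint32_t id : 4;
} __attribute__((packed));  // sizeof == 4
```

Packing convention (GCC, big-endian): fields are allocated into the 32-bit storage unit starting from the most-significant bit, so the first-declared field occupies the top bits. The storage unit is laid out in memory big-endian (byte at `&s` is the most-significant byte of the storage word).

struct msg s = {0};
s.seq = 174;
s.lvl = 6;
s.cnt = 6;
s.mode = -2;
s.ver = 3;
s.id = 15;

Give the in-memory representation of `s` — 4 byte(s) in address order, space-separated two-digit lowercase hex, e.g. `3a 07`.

05 71 9b bf

[19+:13] seq=174 & 0x1fff = 0xae; word=0x05700000
[14+:5] lvl=6 & 0x1f = 0x6; word=0x05718000
[10+:4] cnt=6 & 0xf = 0x6; word=0x05719800
[6+:4] mode=-2 & 0xf = 0xe; word=0x05719b80
[4+:2] ver=3 & 0x3 = 0x3; word=0x05719bb0
[0+:4] id=15 & 0xf = 0xf; word=0x05719bbf
word = 0x05719bbf → big-endian bytes:
  [0]=0x05  [1]=0x71  [2]=0x9b  [3]=0xbf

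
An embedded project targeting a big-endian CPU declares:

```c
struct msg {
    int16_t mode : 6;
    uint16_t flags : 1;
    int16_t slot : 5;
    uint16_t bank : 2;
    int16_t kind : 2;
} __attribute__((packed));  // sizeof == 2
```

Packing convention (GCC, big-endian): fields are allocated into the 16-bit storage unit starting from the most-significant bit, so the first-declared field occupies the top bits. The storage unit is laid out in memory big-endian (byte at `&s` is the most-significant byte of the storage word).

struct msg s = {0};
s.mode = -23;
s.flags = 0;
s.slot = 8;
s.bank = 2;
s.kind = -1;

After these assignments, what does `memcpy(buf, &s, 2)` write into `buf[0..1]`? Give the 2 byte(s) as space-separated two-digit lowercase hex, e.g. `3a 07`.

a4 8b

[10+:6] mode=-23 & 0x3f = 0x29; word=0xa400
[9+:1] flags=0 & 0x1 = 0x0; word=0xa400
[4+:5] slot=8 & 0x1f = 0x8; word=0xa480
[2+:2] bank=2 & 0x3 = 0x2; word=0xa488
[0+:2] kind=-1 & 0x3 = 0x3; word=0xa48b
word = 0xa48b → big-endian bytes:
  [0]=0xa4  [1]=0x8b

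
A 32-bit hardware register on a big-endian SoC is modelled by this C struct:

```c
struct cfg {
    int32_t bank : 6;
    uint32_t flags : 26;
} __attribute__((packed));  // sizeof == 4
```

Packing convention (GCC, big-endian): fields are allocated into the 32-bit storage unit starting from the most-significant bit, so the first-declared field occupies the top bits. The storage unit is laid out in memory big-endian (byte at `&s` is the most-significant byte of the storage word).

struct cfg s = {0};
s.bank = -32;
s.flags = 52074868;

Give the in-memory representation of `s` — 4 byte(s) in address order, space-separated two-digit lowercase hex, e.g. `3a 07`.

bank:6 = -32 → 0x20 << 26 → word 0x80000000
flags:26 = 52074868 → 0x31a9974 << 0 → word 0x831a9974
word = 0x831a9974 → big-endian bytes:
  [0]=0x83  [1]=0x1a  [2]=0x99  [3]=0x74

83 1a 99 74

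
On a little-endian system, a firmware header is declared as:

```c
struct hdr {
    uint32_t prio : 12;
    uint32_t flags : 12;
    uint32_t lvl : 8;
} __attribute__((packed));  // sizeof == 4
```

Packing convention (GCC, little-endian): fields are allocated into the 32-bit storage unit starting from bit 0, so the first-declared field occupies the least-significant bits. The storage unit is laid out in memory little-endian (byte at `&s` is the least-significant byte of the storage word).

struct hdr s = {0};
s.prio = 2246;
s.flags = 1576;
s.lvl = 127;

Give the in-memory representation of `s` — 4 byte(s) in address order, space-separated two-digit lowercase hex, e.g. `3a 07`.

[0+:12] prio=2246 & 0xfff = 0x8c6; word=0x000008c6
[12+:12] flags=1576 & 0xfff = 0x628; word=0x006288c6
[24+:8] lvl=127 & 0xff = 0x7f; word=0x7f6288c6
word = 0x7f6288c6 → little-endian bytes:
  [0]=0xc6  [1]=0x88  [2]=0x62  [3]=0x7f

c6 88 62 7f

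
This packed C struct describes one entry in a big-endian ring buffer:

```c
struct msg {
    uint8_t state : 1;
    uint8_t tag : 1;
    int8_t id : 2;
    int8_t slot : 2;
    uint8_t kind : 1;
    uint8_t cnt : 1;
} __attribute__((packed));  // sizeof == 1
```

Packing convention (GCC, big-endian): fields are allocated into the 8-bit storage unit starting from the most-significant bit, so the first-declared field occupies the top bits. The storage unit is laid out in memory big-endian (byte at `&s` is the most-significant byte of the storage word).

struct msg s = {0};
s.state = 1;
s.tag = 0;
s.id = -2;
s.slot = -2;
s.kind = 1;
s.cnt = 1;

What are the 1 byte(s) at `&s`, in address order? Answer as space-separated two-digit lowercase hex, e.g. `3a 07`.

[7+:1] state=1 & 0x1 = 0x1; word=0x80
[6+:1] tag=0 & 0x1 = 0x0; word=0x80
[4+:2] id=-2 & 0x3 = 0x2; word=0xa0
[2+:2] slot=-2 & 0x3 = 0x2; word=0xa8
[1+:1] kind=1 & 0x1 = 0x1; word=0xaa
[0+:1] cnt=1 & 0x1 = 0x1; word=0xab
word = 0xab → big-endian bytes:
  [0]=0xab

ab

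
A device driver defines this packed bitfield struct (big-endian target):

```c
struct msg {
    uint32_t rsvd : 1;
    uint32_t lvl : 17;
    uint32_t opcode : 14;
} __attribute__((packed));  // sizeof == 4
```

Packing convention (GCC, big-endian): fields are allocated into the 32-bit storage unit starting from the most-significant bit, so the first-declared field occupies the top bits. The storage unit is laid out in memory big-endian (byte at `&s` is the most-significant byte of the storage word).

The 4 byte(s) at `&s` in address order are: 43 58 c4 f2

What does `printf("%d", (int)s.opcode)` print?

1266

[0]=0x43 [1]=0x58 [2]=0xc4 [3]=0xf2 (big-endian) → word 0x4358c4f2
rsvd:1 @ bit 31 → (0x4358c4f2>>31)&0x1 = 0x0
lvl:17 @ bit 14 → (0x4358c4f2>>14)&0x1ffff = 0x10d63
opcode:14 @ bit 0 → (0x4358c4f2>>0)&0x3fff = 0x4f2  ←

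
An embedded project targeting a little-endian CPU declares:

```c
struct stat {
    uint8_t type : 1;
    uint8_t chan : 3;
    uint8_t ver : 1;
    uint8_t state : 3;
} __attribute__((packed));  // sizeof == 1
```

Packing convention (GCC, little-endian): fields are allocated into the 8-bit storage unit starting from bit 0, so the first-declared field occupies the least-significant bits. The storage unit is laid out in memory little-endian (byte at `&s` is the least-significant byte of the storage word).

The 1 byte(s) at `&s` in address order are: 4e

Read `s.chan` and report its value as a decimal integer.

7

[0]=0x4e (little-endian) → word 0x4e
type [0+:1] = (word>>0) & 0x1 = 0
chan [1+:3] = (word>>1) & 0x7 = 7  ←
ver [4+:1] = (word>>4) & 0x1 = 0
state [5+:3] = (word>>5) & 0x7 = 2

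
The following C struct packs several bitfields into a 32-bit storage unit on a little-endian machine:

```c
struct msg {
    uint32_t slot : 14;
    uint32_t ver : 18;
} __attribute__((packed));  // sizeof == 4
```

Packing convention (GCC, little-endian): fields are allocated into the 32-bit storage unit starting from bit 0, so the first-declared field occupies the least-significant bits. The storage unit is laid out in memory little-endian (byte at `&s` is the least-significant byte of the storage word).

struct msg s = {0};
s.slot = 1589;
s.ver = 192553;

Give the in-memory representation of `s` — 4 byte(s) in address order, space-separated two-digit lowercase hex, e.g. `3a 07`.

35 46 0a bc

slot:14 = 1589 → 0x635 << 0 → word 0x00000635
ver:18 = 192553 → 0x2f029 << 14 → word 0xbc0a4635
word = 0xbc0a4635 → little-endian bytes:
  [0]=0x35  [1]=0x46  [2]=0x0a  [3]=0xbc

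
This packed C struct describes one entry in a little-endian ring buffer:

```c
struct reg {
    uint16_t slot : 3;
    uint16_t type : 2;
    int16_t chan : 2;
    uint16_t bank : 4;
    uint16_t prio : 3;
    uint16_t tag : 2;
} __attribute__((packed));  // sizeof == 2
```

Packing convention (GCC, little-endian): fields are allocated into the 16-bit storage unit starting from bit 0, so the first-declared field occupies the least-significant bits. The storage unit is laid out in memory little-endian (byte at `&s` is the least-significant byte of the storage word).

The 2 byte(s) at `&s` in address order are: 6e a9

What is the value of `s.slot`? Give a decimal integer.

6

[0]=0x6e [1]=0xa9 (little-endian) → word 0xa96e
slot [0+:3] = (word>>0) & 0x7 = 6  ←
type [3+:2] = (word>>3) & 0x3 = 1
chan [5+:2] = (word>>5) & 0x3 = 3
bank [7+:4] = (word>>7) & 0xf = 2
prio [11+:3] = (word>>11) & 0x7 = 5
tag [14+:2] = (word>>14) & 0x3 = 2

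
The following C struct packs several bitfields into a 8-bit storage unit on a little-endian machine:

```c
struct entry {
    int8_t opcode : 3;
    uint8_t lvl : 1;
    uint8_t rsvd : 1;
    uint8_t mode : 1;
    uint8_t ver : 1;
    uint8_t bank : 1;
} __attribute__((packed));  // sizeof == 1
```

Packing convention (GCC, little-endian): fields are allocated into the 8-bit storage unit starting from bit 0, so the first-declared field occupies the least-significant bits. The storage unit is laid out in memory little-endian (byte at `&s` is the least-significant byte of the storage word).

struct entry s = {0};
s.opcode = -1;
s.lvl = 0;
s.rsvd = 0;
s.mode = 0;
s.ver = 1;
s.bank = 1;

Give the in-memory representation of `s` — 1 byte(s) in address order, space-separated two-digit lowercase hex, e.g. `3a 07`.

c7

[0+:3] opcode=-1 & 0x7 = 0x7; word=0x07
[3+:1] lvl=0 & 0x1 = 0x0; word=0x07
[4+:1] rsvd=0 & 0x1 = 0x0; word=0x07
[5+:1] mode=0 & 0x1 = 0x0; word=0x07
[6+:1] ver=1 & 0x1 = 0x1; word=0x47
[7+:1] bank=1 & 0x1 = 0x1; word=0xc7
word = 0xc7 → little-endian bytes:
  [0]=0xc7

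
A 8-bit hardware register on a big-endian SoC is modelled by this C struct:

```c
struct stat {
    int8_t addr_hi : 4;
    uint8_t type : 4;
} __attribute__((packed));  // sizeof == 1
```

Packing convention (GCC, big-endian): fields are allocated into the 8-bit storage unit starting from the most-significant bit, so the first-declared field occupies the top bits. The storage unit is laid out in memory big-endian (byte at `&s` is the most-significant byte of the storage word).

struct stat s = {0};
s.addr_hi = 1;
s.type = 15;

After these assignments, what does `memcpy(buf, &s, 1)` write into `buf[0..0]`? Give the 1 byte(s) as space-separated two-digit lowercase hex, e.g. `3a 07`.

addr_hi:4 = 1 → 0x1 << 4 → word 0x10
type:4 = 15 → 0xf << 0 → word 0x1f
word = 0x1f → big-endian bytes:
  [0]=0x1f

1f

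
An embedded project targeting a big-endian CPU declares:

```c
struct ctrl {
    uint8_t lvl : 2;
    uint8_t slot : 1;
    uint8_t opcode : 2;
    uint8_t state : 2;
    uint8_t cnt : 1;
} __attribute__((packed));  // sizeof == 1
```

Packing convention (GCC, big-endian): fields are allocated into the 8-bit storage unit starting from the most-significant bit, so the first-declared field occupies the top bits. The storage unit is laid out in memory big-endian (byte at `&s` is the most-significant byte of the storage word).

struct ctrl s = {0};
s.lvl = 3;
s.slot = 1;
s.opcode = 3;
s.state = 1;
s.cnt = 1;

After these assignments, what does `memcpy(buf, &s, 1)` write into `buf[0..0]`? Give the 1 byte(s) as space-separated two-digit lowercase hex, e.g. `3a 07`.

fb

[6+:2] lvl=3 & 0x3 = 0x3; word=0xc0
[5+:1] slot=1 & 0x1 = 0x1; word=0xe0
[3+:2] opcode=3 & 0x3 = 0x3; word=0xf8
[1+:2] state=1 & 0x3 = 0x1; word=0xfa
[0+:1] cnt=1 & 0x1 = 0x1; word=0xfb
word = 0xfb → big-endian bytes:
  [0]=0xfb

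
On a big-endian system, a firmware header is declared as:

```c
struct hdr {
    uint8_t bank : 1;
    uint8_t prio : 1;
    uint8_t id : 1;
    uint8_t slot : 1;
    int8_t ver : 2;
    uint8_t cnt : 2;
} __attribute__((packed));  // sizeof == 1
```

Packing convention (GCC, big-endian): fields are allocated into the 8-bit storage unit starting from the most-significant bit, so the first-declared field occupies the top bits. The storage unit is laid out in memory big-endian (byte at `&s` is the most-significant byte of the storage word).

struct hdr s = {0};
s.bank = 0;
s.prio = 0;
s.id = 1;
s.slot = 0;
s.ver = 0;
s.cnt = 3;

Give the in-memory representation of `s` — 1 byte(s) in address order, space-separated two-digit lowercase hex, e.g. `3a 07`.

bank:1 = 0 → 0x0 << 7 → word 0x00
prio:1 = 0 → 0x0 << 6 → word 0x00
id:1 = 1 → 0x1 << 5 → word 0x20
slot:1 = 0 → 0x0 << 4 → word 0x20
ver:2 = 0 → 0x0 << 2 → word 0x20
cnt:2 = 3 → 0x3 << 0 → word 0x23
word = 0x23 → big-endian bytes:
  [0]=0x23

23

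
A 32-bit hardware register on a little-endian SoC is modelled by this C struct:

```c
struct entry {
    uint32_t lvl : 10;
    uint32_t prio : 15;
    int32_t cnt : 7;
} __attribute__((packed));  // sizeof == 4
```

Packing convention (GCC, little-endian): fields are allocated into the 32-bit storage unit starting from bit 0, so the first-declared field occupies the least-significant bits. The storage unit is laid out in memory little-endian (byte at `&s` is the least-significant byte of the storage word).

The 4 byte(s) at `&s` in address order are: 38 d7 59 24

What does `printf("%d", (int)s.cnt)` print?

[0]=0x38 [1]=0xd7 [2]=0x59 [3]=0x24 (little-endian) → word 0x2459d738
lvl [0+:10] = (word>>0) & 0x3ff = 824
prio [10+:15] = (word>>10) & 0x7fff = 5749
cnt [25+:7] = (word>>25) & 0x7f = 18  ←
cnt signed 7b, MSB=0: value = 18

18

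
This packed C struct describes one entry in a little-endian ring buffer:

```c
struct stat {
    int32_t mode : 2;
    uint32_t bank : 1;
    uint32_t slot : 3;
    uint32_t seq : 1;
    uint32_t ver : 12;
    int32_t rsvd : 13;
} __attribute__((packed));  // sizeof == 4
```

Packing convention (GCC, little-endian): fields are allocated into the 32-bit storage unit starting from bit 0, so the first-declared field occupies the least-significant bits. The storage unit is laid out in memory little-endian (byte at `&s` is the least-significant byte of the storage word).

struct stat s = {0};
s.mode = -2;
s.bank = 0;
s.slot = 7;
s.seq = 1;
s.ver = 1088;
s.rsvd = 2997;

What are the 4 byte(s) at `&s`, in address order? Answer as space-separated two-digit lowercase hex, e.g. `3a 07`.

7a 20 aa 5d

[0+:2] mode=-2 & 0x3 = 0x2; word=0x00000002
[2+:1] bank=0 & 0x1 = 0x0; word=0x00000002
[3+:3] slot=7 & 0x7 = 0x7; word=0x0000003a
[6+:1] seq=1 & 0x1 = 0x1; word=0x0000007a
[7+:12] ver=1088 & 0xfff = 0x440; word=0x0002207a
[19+:13] rsvd=2997 & 0x1fff = 0xbb5; word=0x5daa207a
word = 0x5daa207a → little-endian bytes:
  [0]=0x7a  [1]=0x20  [2]=0xaa  [3]=0x5d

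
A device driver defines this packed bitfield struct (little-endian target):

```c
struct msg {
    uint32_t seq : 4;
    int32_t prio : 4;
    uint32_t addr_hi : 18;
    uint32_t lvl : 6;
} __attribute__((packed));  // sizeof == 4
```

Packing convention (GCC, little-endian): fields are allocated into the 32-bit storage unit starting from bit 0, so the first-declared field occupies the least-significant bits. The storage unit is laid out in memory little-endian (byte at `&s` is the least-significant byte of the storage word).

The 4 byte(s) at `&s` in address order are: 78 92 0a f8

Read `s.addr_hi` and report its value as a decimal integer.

[0]=0x78 [1]=0x92 [2]=0x0a [3]=0xf8 (little-endian) → word 0xf80a9278
seq:4 @ bit 0 → (0xf80a9278>>0)&0xf = 0x8
prio:4 @ bit 4 → (0xf80a9278>>4)&0xf = 0x7
addr_hi:18 @ bit 8 → (0xf80a9278>>8)&0x3ffff = 0xa92  ←
lvl:6 @ bit 26 → (0xf80a9278>>26)&0x3f = 0x3e

2706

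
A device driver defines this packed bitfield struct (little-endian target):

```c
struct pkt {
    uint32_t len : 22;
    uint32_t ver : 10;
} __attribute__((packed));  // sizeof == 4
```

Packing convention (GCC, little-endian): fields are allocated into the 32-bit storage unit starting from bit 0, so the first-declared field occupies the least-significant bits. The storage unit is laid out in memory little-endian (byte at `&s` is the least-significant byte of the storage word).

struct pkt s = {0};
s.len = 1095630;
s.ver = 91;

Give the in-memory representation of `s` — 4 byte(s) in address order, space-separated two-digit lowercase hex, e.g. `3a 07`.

ce b7 d0 16

len:22 = 1095630 → 0x10b7ce << 0 → word 0x0010b7ce
ver:10 = 91 → 0x5b << 22 → word 0x16d0b7ce
word = 0x16d0b7ce → little-endian bytes:
  [0]=0xce  [1]=0xb7  [2]=0xd0  [3]=0x16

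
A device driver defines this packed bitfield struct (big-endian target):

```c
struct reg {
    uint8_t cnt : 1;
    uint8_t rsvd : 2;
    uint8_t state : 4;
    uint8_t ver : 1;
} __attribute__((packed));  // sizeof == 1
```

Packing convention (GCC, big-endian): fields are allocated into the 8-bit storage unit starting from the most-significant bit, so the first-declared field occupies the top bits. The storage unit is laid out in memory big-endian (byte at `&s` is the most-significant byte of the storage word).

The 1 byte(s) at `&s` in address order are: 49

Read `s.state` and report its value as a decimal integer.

4

[0]=0x49 (big-endian) → word 0x49
cnt:1 @ bit 7 → (0x49>>7)&0x1 = 0x0
rsvd:2 @ bit 5 → (0x49>>5)&0x3 = 0x2
state:4 @ bit 1 → (0x49>>1)&0xf = 0x4  ←
ver:1 @ bit 0 → (0x49>>0)&0x1 = 0x1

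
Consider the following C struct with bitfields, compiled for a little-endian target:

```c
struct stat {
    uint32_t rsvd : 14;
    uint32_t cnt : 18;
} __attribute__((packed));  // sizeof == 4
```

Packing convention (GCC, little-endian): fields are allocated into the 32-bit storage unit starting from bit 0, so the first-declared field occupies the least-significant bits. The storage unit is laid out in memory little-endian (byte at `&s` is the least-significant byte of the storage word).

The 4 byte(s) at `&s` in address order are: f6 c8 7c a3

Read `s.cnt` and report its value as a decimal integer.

167411

[0]=0xf6 [1]=0xc8 [2]=0x7c [3]=0xa3 (little-endian) → word 0xa37cc8f6
rsvd [0+:14] = (word>>0) & 0x3fff = 2294
cnt [14+:18] = (word>>14) & 0x3ffff = 167411  ←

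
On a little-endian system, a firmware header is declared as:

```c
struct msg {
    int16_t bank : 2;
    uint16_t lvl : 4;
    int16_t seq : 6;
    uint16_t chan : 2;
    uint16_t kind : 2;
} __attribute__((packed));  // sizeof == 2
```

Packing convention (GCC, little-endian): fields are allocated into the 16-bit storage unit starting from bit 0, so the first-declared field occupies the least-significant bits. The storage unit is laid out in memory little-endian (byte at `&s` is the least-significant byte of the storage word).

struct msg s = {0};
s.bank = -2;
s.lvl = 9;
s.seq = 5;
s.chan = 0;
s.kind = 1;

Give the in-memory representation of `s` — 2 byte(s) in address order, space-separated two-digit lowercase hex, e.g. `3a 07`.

[0+:2] bank=-2 & 0x3 = 0x2; word=0x0002
[2+:4] lvl=9 & 0xf = 0x9; word=0x0026
[6+:6] seq=5 & 0x3f = 0x5; word=0x0166
[12+:2] chan=0 & 0x3 = 0x0; word=0x0166
[14+:2] kind=1 & 0x3 = 0x1; word=0x4166
word = 0x4166 → little-endian bytes:
  [0]=0x66  [1]=0x41

66 41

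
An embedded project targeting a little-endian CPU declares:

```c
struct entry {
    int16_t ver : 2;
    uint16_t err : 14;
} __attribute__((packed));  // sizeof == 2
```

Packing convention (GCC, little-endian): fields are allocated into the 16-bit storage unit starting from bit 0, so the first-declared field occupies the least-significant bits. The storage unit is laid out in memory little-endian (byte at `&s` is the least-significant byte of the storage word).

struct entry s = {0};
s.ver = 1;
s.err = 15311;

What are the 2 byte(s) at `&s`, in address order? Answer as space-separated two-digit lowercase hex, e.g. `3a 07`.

ver:2 = 1 → 0x1 << 0 → word 0x0001
err:14 = 15311 → 0x3bcf << 2 → word 0xef3d
word = 0xef3d → little-endian bytes:
  [0]=0x3d  [1]=0xef

3d ef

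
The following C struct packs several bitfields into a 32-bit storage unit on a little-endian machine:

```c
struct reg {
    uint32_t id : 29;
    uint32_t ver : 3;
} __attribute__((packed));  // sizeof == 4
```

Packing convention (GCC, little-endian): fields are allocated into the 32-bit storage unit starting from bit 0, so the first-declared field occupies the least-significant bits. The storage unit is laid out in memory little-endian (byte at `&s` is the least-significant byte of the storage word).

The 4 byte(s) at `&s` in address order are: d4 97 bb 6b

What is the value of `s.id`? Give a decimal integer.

196843476

[0]=0xd4 [1]=0x97 [2]=0xbb [3]=0x6b (little-endian) → word 0x6bbb97d4
id [0+:29] = (word>>0) & 0x1fffffff = 196843476  ←
ver [29+:3] = (word>>29) & 0x7 = 3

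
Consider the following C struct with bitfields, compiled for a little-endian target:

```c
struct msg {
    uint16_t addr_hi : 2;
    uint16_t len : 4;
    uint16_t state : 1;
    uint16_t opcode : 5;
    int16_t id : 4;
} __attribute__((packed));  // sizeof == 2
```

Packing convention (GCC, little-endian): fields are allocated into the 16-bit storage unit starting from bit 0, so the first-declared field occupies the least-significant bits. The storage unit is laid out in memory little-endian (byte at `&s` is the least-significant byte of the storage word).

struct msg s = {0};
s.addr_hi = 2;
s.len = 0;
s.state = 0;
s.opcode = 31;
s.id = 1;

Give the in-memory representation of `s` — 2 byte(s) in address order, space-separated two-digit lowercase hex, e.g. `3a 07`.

82 1f

[0+:2] addr_hi=2 & 0x3 = 0x2; word=0x0002
[2+:4] len=0 & 0xf = 0x0; word=0x0002
[6+:1] state=0 & 0x1 = 0x0; word=0x0002
[7+:5] opcode=31 & 0x1f = 0x1f; word=0x0f82
[12+:4] id=1 & 0xf = 0x1; word=0x1f82
word = 0x1f82 → little-endian bytes:
  [0]=0x82  [1]=0x1f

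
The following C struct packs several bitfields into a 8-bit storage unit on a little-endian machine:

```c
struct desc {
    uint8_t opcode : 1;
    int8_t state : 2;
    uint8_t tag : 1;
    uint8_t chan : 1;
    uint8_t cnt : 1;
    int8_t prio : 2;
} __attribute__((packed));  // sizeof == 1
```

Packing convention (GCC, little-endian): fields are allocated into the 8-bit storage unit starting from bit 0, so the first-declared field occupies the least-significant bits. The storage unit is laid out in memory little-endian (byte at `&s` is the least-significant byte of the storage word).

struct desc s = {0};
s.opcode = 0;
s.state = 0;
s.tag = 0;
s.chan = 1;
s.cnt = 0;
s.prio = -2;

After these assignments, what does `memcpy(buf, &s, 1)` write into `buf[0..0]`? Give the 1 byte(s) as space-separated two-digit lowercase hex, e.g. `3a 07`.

opcode:1 = 0 → 0x0 << 0 → word 0x00
state:2 = 0 → 0x0 << 1 → word 0x00
tag:1 = 0 → 0x0 << 3 → word 0x00
chan:1 = 1 → 0x1 << 4 → word 0x10
cnt:1 = 0 → 0x0 << 5 → word 0x10
prio:2 = -2 → 0x2 << 6 → word 0x90
word = 0x90 → little-endian bytes:
  [0]=0x90

90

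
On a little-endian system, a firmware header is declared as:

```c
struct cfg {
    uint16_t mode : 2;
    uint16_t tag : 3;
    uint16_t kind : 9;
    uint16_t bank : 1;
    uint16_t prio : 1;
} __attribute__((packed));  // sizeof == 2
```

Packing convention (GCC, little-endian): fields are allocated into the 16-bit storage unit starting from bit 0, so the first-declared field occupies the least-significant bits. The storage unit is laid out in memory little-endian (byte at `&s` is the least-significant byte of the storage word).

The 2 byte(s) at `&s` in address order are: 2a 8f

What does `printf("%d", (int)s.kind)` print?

[0]=0x2a [1]=0x8f (little-endian) → word 0x8f2a
mode [0+:2] = (word>>0) & 0x3 = 2
tag [2+:3] = (word>>2) & 0x7 = 2
kind [5+:9] = (word>>5) & 0x1ff = 121  ←
bank [14+:1] = (word>>14) & 0x1 = 0
prio [15+:1] = (word>>15) & 0x1 = 1

121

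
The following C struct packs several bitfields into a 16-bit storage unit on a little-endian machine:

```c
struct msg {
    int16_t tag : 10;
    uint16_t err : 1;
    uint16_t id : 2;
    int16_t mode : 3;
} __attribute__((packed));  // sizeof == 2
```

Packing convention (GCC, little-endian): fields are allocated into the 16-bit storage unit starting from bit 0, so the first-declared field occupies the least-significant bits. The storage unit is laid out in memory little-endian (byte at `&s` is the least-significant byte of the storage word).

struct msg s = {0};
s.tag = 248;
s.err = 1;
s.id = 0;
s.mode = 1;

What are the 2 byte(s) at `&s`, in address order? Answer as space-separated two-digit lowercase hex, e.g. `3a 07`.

f8 24

tag (10b) val=248 bits=0xf8 at bit 0: 0x00f8
err (1b) val=1 bits=0x1 at bit 10: 0x04f8
id (2b) val=0 bits=0x0 at bit 11: 0x04f8
mode (3b) val=1 bits=0x1 at bit 13: 0x24f8
word = 0x24f8 → little-endian bytes:
  [0]=0xf8  [1]=0x24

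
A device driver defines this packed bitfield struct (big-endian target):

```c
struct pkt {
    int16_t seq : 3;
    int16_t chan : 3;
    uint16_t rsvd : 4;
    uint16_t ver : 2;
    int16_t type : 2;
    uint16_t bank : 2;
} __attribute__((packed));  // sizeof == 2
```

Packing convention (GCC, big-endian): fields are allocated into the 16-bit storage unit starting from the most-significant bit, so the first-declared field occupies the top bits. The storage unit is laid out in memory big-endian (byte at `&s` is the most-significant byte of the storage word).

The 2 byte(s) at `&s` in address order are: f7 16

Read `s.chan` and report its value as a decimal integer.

[0]=0xf7 [1]=0x16 (big-endian) → word 0xf716
seq:3 @ bit 13 → (0xf716>>13)&0x7 = 0x7
chan:3 @ bit 10 → (0xf716>>10)&0x7 = 0x5  ←
rsvd:4 @ bit 6 → (0xf716>>6)&0xf = 0xc
ver:2 @ bit 4 → (0xf716>>4)&0x3 = 0x1
type:2 @ bit 2 → (0xf716>>2)&0x3 = 0x1
bank:2 @ bit 0 → (0xf716>>0)&0x3 = 0x2
chan signed 3b, MSB=1: 5 - 8 = -3

-3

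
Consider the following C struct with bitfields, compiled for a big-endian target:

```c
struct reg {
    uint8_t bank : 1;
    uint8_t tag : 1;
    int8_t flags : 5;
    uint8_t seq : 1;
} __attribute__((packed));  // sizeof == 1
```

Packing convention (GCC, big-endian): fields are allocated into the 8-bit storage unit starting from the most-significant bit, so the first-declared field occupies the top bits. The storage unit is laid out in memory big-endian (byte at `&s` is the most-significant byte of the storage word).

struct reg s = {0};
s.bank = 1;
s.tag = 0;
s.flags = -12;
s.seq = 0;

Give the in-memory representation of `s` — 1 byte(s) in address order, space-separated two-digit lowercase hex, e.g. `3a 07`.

a8

bank:1 = 1 → 0x1 << 7 → word 0x80
tag:1 = 0 → 0x0 << 6 → word 0x80
flags:5 = -12 → 0x14 << 1 → word 0xa8
seq:1 = 0 → 0x0 << 0 → word 0xa8
word = 0xa8 → big-endian bytes:
  [0]=0xa8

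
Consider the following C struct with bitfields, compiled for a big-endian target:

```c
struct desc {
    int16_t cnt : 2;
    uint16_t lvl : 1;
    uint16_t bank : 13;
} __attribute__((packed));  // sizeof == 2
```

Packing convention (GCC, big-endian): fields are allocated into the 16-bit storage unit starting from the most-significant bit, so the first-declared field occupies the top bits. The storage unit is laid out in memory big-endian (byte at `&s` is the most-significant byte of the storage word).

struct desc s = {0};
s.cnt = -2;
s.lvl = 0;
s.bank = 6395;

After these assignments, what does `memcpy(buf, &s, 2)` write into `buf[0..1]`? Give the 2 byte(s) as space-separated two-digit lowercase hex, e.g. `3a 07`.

98 fb

cnt (2b) val=-2 bits=0x2 at bit 14: 0x8000
lvl (1b) val=0 bits=0x0 at bit 13: 0x8000
bank (13b) val=6395 bits=0x18fb at bit 0: 0x98fb
word = 0x98fb → big-endian bytes:
  [0]=0x98  [1]=0xfb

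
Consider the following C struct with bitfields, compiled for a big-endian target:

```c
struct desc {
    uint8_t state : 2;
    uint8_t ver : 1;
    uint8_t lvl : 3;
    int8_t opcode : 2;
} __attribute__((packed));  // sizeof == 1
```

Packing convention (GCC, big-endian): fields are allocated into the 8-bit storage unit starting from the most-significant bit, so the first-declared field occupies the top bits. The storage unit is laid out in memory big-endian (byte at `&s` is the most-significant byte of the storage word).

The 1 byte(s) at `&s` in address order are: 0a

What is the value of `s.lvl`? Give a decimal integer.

2

[0]=0x0a (big-endian) → word 0x0a
state [6+:2] = (word>>6) & 0x3 = 0
ver [5+:1] = (word>>5) & 0x1 = 0
lvl [2+:3] = (word>>2) & 0x7 = 2  ←
opcode [0+:2] = (word>>0) & 0x3 = 2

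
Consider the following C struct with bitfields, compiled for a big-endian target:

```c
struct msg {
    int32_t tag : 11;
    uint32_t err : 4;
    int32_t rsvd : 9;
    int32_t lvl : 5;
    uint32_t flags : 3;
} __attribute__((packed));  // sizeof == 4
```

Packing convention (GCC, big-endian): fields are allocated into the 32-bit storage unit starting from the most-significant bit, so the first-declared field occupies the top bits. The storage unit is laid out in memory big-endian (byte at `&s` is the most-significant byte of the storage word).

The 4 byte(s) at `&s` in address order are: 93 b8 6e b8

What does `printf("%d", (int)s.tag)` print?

[0]=0x93 [1]=0xb8 [2]=0x6e [3]=0xb8 (big-endian) → word 0x93b86eb8
tag [21+:11] = (word>>21) & 0x7ff = 1181  ←
err [17+:4] = (word>>17) & 0xf = 12
rsvd [8+:9] = (word>>8) & 0x1ff = 110
lvl [3+:5] = (word>>3) & 0x1f = 23
flags [0+:3] = (word>>0) & 0x7 = 0
tag signed 11b, MSB=1: 1181 - 2048 = -867

-867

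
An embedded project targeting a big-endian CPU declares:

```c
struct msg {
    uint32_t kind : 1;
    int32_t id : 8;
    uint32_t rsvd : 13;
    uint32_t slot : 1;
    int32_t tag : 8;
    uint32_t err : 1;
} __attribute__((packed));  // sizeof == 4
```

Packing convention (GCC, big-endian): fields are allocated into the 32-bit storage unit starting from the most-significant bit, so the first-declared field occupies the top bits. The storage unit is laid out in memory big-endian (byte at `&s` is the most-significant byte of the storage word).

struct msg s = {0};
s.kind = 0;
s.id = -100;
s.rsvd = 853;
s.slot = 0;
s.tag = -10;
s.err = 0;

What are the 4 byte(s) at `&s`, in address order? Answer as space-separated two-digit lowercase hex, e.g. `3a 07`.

4e 0d 55 ec

kind:1 = 0 → 0x0 << 31 → word 0x00000000
id:8 = -100 → 0x9c << 23 → word 0x4e000000
rsvd:13 = 853 → 0x355 << 10 → word 0x4e0d5400
slot:1 = 0 → 0x0 << 9 → word 0x4e0d5400
tag:8 = -10 → 0xf6 << 1 → word 0x4e0d55ec
err:1 = 0 → 0x0 << 0 → word 0x4e0d55ec
word = 0x4e0d55ec → big-endian bytes:
  [0]=0x4e  [1]=0x0d  [2]=0x55  [3]=0xec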